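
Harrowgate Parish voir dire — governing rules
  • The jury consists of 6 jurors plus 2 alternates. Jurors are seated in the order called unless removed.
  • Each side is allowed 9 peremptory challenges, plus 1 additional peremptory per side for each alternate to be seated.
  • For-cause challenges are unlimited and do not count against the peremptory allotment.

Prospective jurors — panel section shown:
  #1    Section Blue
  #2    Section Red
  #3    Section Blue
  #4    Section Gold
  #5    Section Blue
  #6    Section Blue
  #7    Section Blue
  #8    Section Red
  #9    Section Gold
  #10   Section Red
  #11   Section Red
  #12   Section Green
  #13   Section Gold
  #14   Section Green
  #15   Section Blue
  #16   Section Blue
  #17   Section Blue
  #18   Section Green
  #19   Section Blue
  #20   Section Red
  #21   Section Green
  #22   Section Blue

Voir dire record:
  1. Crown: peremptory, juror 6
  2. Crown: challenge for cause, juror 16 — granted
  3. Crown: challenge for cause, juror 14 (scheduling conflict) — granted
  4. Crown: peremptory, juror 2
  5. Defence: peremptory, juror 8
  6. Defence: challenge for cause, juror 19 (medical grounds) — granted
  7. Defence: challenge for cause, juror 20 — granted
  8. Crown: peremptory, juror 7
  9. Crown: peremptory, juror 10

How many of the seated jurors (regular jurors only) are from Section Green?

0

Removed: #2, #6, #7, #8, #10, #14, #16, #19, #20.
Seated jurors 1–6: #1, #3, #4, #5, #9, #11 (alternates #12, #13 not counted).
None of those are in Section Green → 0.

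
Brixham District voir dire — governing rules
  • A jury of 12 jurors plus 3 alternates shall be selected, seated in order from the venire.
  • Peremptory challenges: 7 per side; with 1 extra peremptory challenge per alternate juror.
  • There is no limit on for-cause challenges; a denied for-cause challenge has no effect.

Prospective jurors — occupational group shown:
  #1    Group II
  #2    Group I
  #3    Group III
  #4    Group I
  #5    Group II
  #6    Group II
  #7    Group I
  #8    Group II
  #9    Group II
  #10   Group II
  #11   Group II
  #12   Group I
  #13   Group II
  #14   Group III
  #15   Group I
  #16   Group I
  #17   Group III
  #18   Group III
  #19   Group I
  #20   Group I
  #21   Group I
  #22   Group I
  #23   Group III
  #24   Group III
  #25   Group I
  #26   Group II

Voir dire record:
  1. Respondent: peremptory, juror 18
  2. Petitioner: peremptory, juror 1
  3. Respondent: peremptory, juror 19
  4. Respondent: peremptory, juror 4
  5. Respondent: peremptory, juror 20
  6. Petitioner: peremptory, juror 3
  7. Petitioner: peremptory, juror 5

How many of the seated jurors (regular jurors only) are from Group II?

6

Removed: #1, #3, #4, #5, #18, #19, #20.
Seated jurors 1–12: #2, #6, #7, #8, #9, #10, #11, #12, #13, #14, #15, #16 (alternates #17, #21, #22 not counted).
Of those, in Group II: #6, #8, #9, #10, #11, #13 → 6.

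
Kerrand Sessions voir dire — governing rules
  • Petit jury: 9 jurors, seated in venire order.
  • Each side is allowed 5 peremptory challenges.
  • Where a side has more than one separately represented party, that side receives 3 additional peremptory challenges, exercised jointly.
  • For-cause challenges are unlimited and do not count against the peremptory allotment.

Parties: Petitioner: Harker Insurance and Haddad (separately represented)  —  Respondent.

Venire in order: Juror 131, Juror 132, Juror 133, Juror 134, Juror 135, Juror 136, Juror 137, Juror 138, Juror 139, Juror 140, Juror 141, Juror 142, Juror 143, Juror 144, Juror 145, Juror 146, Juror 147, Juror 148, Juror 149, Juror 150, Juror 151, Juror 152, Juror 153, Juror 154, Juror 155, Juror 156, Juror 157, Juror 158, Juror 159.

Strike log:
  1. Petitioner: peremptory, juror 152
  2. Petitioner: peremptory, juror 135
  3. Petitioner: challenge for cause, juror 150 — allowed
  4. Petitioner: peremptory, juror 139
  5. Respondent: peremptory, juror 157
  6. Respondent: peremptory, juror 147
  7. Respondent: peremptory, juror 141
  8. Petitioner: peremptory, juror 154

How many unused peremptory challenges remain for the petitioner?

4

Petitioner allotment: 5 base + 3 multi-party = 8.
Petitioner peremptories used: #152, #135, #139, #154 — 4 (the for-cause on #150 doesn't count).
Remaining: 8 − 4 = 4.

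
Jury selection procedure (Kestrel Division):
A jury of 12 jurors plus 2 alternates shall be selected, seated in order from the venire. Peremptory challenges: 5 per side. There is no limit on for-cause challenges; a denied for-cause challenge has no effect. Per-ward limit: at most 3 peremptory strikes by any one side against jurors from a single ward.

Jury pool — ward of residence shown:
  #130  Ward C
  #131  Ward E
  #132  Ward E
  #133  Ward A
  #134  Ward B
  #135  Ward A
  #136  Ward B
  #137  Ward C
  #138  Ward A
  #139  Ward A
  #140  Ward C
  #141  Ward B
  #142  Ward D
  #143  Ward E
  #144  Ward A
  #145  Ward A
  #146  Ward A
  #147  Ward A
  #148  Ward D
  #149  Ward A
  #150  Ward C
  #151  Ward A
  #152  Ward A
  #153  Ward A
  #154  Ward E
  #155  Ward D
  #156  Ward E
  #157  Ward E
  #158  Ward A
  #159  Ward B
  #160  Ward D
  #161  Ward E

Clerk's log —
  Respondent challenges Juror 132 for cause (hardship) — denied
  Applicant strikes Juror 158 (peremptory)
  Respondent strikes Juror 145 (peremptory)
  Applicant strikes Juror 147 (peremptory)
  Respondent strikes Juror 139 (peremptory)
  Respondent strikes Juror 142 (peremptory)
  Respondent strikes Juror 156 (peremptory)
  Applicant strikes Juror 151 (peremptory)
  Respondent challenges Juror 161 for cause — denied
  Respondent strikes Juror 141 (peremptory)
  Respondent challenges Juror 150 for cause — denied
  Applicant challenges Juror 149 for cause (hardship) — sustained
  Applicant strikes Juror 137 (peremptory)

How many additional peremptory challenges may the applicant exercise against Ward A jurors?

Applicant peremptories so far: #158, #147, #151, #137 — 4 of 5 used, 1 left overall.
Against Ward A: #158, #147, #151 — 3 used; per-ward cap 3 leaves 0.
Binding limit: min(1, 0) = 0.

0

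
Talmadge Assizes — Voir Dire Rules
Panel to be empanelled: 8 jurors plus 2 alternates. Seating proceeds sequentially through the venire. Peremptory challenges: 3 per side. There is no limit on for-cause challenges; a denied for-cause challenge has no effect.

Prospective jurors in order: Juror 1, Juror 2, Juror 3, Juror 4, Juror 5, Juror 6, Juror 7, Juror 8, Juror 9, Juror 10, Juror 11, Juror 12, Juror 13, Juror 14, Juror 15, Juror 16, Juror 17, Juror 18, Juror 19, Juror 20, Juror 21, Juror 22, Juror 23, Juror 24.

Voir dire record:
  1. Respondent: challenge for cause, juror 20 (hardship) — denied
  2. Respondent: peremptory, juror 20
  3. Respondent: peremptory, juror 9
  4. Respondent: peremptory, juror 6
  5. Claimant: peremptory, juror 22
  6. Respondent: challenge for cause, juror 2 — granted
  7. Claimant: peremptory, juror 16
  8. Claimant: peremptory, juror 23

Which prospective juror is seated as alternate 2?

Removed: #2, #6, #9, #16, #20, #22, #23.
Filling seats in venire order through position 10: #1, #3, #4, #5, #7, #8, #10, #11, #12, #13.
So alternate 2 is #13.

13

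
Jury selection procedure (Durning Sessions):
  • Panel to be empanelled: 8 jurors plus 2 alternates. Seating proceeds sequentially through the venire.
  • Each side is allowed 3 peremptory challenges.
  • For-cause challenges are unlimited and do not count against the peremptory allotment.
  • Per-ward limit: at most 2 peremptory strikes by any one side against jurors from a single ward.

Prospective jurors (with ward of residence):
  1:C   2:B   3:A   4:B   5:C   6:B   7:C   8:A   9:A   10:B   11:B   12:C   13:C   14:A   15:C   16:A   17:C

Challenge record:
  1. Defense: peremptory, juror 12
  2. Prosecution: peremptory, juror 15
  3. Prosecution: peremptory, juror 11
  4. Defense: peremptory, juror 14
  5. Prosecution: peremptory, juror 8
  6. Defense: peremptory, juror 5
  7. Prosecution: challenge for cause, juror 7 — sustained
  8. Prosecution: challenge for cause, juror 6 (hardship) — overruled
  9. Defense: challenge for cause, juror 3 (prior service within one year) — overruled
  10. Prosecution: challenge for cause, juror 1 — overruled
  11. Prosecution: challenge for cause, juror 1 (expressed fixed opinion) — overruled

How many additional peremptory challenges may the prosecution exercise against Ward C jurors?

Prosecution peremptories so far: #15, #11, #8 — 3 of 3 used, 0 left overall.
Against Ward C: #15 — 1 used; per-ward cap 2 leaves 1.
Binding limit: min(0, 1) = 0.

0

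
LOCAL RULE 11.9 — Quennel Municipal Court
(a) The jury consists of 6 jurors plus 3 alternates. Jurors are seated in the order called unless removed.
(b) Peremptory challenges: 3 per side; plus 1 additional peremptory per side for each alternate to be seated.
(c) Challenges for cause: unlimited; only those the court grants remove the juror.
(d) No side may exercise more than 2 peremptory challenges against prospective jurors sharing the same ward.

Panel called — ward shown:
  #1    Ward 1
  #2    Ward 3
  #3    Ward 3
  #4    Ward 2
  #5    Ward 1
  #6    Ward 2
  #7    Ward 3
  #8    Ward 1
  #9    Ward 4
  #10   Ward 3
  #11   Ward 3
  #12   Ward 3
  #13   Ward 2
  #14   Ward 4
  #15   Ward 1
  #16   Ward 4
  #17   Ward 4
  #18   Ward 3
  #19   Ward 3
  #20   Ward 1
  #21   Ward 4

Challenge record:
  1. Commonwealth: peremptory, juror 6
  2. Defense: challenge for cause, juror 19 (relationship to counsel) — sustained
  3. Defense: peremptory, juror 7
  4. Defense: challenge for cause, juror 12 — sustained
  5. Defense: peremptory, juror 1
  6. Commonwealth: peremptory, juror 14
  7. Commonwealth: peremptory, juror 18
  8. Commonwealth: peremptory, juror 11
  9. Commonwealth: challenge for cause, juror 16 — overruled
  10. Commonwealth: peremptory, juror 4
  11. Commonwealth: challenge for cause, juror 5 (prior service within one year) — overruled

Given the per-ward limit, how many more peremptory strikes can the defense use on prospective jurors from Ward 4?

Defense peremptories so far: #7, #1 — 2 of 6 used, 4 left overall.
Against Ward 4: none yet — per-ward cap 2 leaves 2.
Binding limit: min(4, 2) = 2.

2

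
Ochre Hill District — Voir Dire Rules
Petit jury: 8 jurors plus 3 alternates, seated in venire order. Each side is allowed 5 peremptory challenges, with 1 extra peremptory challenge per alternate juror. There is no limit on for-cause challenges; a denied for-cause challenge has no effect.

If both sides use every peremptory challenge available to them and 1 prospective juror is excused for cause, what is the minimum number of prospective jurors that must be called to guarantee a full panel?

28

Seats to fill: 8 + 3 alternates = 11.
Peremptories: 5 + 1×3 = 8 per side × 2 sides = 16.
For-cause removals: 1.
Minimum venire: 11 + 16 + 1 = 28.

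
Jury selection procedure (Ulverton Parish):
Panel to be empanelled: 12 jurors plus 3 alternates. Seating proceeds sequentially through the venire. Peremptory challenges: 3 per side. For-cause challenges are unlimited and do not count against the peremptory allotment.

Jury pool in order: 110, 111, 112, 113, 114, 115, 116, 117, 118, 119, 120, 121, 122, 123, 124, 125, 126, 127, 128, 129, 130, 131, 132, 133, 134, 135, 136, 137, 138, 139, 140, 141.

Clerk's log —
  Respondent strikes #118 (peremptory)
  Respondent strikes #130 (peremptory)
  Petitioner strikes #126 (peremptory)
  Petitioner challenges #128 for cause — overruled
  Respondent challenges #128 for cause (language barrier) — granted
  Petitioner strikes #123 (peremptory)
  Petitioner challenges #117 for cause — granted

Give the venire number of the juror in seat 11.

Removed: #117, #118, #123, #126, #128, #130.
Filling seats in venire order through position 11: #110, #111, #112, #113, #114, #115, #116, #119, #120, #121, #122.
So seat 11 is #122.

122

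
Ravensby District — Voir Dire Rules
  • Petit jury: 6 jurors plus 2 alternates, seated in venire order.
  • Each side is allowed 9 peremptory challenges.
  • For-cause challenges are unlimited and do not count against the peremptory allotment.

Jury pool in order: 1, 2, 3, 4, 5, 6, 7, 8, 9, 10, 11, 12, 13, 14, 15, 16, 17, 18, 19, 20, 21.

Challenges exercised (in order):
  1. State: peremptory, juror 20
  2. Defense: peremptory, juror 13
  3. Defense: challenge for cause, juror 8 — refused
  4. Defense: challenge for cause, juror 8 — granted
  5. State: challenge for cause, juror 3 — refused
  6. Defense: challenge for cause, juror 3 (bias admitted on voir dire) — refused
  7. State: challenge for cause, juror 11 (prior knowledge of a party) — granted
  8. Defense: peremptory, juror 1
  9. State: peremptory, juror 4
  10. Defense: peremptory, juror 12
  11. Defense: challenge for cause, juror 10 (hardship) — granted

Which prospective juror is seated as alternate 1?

14

Removed: #1, #4, #8, #10, #11, #12, #13, #20. (#3 stays — for-cause denied.)
Seating in order: seats 1–6 → #2, #3, #5, #6, #7, #9; alternates → #14, #15.
So alternate 1 is #14.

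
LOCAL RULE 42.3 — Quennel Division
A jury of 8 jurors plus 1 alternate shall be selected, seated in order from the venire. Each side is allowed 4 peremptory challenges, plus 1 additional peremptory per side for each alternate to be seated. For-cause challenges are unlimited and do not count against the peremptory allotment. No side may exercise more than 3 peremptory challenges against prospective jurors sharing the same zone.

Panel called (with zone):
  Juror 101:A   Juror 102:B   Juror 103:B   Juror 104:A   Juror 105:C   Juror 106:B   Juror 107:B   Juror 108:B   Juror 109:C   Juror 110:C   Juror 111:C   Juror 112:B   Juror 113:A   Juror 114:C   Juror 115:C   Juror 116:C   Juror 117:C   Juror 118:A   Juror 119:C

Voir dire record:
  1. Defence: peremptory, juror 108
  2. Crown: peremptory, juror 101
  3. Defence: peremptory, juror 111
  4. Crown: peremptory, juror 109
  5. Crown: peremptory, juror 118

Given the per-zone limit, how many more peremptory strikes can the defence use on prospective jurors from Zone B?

Defence peremptories so far: #108, #111 — 2 of 5 used, 3 left overall.
Against Zone B: #108 — 1 used; per-zone cap 3 leaves 2.
Binding limit: min(3, 2) = 2.

2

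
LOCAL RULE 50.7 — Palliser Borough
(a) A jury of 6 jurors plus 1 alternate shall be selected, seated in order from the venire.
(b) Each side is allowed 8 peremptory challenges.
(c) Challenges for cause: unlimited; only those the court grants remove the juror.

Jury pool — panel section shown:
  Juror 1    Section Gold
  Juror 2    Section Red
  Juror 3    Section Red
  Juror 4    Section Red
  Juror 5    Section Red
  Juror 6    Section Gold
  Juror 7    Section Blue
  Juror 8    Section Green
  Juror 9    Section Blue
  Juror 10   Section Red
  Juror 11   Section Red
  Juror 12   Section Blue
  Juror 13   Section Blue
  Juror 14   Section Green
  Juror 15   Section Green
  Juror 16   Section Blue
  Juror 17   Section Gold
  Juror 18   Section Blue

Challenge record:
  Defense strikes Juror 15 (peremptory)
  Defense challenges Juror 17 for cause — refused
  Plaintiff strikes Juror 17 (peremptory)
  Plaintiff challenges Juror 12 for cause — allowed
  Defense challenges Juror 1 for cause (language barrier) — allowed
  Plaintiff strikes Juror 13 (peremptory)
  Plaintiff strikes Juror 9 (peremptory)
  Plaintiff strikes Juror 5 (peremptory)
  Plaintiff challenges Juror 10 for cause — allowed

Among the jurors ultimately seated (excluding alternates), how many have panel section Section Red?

3

Removed: #1, #5, #9, #10, #12, #13, #15, #17.
Seated jurors 1–6: #2, #3, #4, #6, #7, #8 (alternates #11 not counted).
Of those, in Section Red: #2, #3, #4 → 3.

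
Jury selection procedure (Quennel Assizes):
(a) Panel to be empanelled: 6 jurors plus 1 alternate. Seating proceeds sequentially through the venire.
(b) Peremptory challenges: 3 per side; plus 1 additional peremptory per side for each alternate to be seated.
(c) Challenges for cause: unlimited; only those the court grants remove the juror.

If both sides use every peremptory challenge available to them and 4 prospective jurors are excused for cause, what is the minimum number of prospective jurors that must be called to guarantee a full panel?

Seats to fill: 6 + 1 alternates = 7.
Peremptories: 3 + 1×1 = 4 per side × 2 sides = 8.
For-cause removals: 4.
Minimum venire: 7 + 8 + 4 = 19.

19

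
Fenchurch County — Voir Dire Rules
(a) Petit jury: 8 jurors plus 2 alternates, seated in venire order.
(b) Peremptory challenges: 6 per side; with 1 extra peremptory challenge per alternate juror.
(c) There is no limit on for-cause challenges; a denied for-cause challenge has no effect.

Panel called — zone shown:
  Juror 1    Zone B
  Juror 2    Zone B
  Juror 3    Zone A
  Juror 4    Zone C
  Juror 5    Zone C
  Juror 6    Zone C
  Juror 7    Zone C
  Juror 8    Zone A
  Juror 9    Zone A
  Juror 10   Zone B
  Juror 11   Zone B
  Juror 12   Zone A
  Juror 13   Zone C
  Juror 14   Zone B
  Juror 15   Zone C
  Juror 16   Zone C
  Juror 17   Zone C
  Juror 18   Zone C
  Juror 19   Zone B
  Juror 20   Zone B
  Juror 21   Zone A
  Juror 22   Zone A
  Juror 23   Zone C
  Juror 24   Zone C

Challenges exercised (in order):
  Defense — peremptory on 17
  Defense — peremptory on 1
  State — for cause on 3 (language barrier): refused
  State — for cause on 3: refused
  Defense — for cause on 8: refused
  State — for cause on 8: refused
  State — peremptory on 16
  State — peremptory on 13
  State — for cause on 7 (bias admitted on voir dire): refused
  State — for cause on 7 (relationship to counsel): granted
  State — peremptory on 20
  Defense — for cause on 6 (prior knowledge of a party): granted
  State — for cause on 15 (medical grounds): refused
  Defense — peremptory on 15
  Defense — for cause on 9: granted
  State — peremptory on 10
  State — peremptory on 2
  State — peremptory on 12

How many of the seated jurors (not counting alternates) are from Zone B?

3

Removed: #1, #2, #6, #7, #9, #10, #12, #13, #15, #16, #17, #20.
Seated jurors 1–8: #3, #4, #5, #8, #11, #14, #18, #19 (alternates #21, #22 not counted).
Of those, in Zone B: #11, #14, #19 → 3.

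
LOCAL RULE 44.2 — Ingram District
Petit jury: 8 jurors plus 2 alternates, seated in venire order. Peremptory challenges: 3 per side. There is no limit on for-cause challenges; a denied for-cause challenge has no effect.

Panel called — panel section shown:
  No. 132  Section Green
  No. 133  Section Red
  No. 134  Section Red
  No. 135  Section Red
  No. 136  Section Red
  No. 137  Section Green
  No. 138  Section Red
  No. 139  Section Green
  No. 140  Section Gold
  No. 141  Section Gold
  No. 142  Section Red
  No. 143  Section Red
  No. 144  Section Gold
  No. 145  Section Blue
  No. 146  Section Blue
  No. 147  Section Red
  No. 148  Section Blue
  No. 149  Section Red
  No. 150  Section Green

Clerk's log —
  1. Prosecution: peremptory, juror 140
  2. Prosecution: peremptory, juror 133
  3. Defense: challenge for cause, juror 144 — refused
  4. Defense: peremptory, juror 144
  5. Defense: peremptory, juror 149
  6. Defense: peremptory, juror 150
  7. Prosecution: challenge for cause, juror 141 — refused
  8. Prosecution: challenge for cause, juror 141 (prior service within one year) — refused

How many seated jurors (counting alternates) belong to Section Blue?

0

Removed: #133, #140, #144, #149, #150.
Seated (10 incl. alternates): #132, #134, #135, #136, #137, #138, #139, #141, #142, #143.
None of those are in Section Blue → 0.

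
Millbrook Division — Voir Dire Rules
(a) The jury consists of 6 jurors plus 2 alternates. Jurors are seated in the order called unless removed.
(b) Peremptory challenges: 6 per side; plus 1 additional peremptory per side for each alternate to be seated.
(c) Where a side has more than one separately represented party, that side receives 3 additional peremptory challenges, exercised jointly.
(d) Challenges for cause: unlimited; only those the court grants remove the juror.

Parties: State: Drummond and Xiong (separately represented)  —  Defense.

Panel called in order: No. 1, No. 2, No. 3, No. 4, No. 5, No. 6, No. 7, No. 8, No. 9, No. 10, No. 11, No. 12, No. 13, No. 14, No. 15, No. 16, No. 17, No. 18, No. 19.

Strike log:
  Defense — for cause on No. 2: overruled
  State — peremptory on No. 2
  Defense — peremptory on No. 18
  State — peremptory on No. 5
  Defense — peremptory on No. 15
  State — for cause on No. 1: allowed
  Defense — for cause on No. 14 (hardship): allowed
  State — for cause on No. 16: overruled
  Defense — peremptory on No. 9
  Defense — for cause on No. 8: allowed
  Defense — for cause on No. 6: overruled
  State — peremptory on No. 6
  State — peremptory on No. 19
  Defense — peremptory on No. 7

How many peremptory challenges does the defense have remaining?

Defense allotment: 6 base + 1 × 2 alternates = 8.
Defense peremptories used: #18, #15, #9, #7 — 4 (for-cause on #2, #14, #8, #6 don't count).
Remaining: 8 − 4 = 4.

4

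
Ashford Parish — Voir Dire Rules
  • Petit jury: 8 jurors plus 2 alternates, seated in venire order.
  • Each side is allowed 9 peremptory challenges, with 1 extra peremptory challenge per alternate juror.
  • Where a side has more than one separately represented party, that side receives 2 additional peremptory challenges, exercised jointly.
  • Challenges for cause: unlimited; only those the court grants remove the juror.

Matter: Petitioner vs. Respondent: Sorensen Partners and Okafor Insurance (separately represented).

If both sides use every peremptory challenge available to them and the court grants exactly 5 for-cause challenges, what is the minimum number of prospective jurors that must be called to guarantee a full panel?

Seats to fill: 8 + 2 alternates = 10.
Peremptories — Petitioner: 9 + 1×2 = 11; Respondent: 9 + 1×2 + 2 = 13; total 24.
For-cause removals: 5.
Minimum venire: 10 + 24 + 5 = 39.

39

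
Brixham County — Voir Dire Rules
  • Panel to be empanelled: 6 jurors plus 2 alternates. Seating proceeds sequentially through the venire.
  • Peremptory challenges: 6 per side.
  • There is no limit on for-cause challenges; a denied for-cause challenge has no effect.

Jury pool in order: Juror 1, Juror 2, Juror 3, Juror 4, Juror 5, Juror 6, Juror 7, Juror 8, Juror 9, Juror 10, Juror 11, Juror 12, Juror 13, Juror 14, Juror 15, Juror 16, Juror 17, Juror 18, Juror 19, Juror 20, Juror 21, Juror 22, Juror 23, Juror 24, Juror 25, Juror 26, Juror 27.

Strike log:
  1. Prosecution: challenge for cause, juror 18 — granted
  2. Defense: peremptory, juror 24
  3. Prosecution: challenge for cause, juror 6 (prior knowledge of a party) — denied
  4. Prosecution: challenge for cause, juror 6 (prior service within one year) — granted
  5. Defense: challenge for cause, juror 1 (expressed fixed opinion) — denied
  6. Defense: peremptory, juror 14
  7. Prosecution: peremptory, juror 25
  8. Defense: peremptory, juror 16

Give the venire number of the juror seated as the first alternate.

8

Removed: #6, #14, #16, #18, #24, #25. (#1 stays — for-cause denied.)
Filling seats in venire order through position 7: #1, #2, #3, #4, #5, #7, #8.
So alternate 1 is #8.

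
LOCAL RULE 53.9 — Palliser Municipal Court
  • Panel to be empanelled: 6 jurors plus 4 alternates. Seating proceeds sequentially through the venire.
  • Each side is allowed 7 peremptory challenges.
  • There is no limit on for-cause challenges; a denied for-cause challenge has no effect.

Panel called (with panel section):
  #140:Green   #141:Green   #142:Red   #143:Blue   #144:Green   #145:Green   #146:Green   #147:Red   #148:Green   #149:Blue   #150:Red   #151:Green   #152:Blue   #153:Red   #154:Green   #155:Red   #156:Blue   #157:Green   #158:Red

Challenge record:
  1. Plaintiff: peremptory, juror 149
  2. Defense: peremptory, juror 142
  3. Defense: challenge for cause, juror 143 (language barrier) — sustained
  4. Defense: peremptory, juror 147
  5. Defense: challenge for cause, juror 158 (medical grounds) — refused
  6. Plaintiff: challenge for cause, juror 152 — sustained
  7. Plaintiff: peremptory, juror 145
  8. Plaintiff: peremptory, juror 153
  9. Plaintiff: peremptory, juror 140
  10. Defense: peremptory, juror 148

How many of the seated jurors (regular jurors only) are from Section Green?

5

Removed: #140, #142, #143, #145, #147, #148, #149, #152, #153.
Seated jurors 1–6: #141, #144, #146, #150, #151, #154 (alternates #155, #156, #157, #158 not counted).
Of those, in Section Green: #141, #144, #146, #151, #154 → 5.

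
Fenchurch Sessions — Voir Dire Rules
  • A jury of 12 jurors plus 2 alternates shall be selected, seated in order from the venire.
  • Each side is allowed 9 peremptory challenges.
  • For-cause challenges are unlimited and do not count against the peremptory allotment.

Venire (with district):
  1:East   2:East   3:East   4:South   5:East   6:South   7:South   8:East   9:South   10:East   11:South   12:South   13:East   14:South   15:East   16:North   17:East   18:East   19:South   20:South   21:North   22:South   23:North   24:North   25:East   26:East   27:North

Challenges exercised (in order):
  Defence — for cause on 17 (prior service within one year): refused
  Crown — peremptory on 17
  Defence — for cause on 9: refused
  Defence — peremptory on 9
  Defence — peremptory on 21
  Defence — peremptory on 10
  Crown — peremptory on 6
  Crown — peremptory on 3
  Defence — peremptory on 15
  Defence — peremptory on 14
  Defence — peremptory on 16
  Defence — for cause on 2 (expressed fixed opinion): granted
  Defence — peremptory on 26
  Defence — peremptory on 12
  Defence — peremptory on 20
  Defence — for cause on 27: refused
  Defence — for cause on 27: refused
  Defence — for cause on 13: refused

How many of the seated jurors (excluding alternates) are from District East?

5

Removed: #2, #3, #6, #9, #10, #12, #14, #15, #16, #17, #20, #21, #26.
Seated jurors 1–12: #1, #4, #5, #7, #8, #11, #13, #18, #19, #22, #23, #24 (alternates #25, #27 not counted).
Of those, in District East: #1, #5, #8, #13, #18 → 5.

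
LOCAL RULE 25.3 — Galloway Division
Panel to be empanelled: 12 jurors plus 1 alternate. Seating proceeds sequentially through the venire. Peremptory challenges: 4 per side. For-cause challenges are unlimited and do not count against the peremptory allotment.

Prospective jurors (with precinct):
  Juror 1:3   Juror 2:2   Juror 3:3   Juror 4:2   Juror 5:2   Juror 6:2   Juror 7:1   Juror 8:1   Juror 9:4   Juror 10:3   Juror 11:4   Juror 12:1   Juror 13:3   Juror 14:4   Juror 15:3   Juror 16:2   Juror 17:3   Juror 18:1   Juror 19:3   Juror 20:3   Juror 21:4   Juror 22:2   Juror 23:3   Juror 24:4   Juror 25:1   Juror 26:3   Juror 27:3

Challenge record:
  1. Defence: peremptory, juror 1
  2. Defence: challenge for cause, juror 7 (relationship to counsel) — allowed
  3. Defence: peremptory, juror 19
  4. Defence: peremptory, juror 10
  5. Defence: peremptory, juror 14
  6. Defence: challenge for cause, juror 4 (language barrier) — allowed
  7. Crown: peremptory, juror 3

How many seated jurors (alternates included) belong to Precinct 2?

4

Removed: #1, #3, #4, #7, #10, #14, #19.
Seated (13 incl. alternates): #2, #5, #6, #8, #9, #11, #12, #13, #15, #16, #17, #18, #20.
Of those, in Precinct 2: #2, #5, #6, #16 → 4.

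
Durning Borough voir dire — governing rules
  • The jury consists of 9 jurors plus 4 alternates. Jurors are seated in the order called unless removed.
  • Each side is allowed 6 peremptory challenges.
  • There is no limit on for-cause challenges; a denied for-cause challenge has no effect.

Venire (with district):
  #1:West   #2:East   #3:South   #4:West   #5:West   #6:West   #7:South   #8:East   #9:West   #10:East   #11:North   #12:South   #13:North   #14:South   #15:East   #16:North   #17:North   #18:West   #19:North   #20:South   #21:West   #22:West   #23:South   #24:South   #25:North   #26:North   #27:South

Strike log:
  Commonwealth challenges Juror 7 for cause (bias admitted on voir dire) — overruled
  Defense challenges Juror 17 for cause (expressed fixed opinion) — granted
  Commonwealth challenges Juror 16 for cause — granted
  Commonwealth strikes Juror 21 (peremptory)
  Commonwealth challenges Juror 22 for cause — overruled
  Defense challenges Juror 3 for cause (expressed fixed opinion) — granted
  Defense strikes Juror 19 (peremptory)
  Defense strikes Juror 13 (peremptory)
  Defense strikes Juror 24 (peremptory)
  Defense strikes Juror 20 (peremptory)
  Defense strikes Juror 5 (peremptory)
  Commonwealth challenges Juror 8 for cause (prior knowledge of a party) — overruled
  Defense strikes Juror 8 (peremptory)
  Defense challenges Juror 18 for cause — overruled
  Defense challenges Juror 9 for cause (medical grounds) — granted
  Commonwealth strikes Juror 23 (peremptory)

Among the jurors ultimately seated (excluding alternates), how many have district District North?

1

Removed: #3, #5, #8, #9, #13, #16, #17, #19, #20, #21, #23, #24.
Seated jurors 1–9: #1, #2, #4, #6, #7, #10, #11, #12, #14 (alternates #15, #18, #22, #25 not counted).
Of those, in District North: #11 → 1.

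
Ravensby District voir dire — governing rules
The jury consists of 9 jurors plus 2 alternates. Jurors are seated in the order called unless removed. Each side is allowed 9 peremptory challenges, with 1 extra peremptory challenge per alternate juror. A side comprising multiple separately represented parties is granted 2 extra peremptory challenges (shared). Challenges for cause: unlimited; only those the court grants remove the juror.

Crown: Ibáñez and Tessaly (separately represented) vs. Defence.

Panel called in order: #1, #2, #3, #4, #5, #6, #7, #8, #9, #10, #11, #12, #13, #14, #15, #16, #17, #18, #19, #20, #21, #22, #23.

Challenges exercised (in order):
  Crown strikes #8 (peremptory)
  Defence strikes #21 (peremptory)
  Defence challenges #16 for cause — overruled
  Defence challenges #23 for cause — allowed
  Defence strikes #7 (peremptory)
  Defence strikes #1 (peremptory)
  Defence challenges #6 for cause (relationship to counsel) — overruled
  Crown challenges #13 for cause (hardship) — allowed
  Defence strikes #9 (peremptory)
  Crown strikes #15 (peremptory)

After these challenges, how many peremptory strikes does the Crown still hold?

Crown allotment: 9 base + 1 × 2 alternates + 2 multi-party = 13.
Crown peremptories used: #8, #15 — 2 (the for-cause on #13 doesn't count).
Remaining: 13 − 2 = 11.

11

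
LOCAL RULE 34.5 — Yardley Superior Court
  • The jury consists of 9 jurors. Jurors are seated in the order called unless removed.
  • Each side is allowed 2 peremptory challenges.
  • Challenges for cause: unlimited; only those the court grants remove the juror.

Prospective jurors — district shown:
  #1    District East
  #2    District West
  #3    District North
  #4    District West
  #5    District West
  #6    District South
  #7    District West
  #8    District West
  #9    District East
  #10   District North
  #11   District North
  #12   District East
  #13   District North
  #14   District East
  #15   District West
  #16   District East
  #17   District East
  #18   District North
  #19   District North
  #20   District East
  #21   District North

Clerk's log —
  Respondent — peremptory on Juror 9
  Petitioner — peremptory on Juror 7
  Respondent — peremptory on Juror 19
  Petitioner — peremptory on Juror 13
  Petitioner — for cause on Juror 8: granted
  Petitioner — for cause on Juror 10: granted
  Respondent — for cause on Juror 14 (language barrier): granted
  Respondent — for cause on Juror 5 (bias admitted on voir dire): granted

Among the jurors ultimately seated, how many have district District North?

2

Removed: #5, #7, #8, #9, #10, #13, #14, #19.
Seated jurors 1–9: #1, #2, #3, #4, #6, #11, #12, #15, #16.
Of those, in District North: #3, #11 → 2.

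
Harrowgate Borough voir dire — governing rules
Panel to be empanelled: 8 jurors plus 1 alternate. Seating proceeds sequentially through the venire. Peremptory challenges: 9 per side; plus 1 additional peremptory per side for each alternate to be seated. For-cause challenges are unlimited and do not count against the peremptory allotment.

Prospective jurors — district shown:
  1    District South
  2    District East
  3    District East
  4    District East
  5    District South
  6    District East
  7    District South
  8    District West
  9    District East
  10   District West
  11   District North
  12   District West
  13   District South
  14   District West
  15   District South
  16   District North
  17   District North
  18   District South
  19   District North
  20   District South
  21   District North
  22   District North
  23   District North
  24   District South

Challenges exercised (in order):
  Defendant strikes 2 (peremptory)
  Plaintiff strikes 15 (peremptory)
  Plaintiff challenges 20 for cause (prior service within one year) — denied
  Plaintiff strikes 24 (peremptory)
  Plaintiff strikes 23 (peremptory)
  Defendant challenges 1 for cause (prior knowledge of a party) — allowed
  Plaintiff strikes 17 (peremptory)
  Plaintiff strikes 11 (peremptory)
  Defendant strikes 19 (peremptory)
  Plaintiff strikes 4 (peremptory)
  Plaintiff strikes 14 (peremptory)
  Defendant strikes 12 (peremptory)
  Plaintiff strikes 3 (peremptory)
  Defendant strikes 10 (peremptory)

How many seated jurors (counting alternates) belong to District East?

Removed: #1, #2, #3, #4, #10, #11, #12, #14, #15, #17, #19, #23, #24.
Seated (9 incl. alternates): #5, #6, #7, #8, #9, #13, #16, #18, #20.
Of those, in District East: #6, #9 → 2.

2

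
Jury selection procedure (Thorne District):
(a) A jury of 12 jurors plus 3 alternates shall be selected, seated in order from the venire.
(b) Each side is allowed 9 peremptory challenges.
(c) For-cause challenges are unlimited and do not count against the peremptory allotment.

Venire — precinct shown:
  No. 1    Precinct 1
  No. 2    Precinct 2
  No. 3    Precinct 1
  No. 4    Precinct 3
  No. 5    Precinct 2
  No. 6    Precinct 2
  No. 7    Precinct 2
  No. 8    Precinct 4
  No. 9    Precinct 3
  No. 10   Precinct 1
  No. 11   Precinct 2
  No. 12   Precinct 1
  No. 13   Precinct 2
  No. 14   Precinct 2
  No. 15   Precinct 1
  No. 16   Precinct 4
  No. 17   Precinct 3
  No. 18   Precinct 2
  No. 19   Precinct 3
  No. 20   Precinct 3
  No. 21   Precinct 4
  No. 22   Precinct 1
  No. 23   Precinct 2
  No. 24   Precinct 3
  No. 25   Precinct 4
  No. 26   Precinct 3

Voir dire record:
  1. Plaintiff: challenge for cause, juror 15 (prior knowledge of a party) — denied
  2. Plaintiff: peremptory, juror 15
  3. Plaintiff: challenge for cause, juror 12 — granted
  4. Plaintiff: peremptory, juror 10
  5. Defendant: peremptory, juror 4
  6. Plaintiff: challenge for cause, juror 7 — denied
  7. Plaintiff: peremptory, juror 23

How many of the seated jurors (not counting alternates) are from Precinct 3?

Removed: #4, #10, #12, #15, #23.
Seated jurors 1–12: #1, #2, #3, #5, #6, #7, #8, #9, #11, #13, #14, #16 (alternates #17, #18, #19 not counted).
Of those, in Precinct 3: #9 → 1.

1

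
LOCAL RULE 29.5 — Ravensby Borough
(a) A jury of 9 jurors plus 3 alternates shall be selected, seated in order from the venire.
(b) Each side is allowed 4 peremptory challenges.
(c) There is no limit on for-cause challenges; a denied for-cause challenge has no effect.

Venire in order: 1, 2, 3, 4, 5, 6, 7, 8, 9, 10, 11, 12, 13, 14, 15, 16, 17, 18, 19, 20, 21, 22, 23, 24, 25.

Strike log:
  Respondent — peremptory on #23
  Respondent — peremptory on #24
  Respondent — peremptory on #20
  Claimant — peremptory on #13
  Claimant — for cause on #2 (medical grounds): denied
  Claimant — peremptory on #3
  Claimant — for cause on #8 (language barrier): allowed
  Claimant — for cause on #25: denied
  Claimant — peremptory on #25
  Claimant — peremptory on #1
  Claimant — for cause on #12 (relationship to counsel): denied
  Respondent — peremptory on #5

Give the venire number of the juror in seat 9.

Removed: #1, #3, #5, #8, #13, #20, #23, #24, #25. (#2, #12 stay — for-cause denied.)
Seating in order: seats 1–9 → #2, #4, #6, #7, #9, #10, #11, #12, #14; alternates → #15, #16, #17.
So seat 9 is #14.

14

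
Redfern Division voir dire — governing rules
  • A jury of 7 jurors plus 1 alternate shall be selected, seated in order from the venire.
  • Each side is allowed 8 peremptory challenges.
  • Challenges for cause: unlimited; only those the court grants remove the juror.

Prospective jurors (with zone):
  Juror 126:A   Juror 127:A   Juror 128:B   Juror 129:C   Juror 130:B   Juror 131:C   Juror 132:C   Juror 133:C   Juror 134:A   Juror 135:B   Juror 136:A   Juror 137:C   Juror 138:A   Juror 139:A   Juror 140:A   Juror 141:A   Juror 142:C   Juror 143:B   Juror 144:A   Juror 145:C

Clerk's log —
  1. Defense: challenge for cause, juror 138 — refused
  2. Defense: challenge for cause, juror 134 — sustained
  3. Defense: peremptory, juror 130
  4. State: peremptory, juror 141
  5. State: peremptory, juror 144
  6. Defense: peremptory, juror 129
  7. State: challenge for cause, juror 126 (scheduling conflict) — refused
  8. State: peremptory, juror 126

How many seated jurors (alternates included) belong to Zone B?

Removed: #126, #129, #130, #134, #141, #144.
Seated (8 incl. alternates): #127, #128, #131, #132, #133, #135, #136, #137.
Of those, in Zone B: #128, #135 → 2.

2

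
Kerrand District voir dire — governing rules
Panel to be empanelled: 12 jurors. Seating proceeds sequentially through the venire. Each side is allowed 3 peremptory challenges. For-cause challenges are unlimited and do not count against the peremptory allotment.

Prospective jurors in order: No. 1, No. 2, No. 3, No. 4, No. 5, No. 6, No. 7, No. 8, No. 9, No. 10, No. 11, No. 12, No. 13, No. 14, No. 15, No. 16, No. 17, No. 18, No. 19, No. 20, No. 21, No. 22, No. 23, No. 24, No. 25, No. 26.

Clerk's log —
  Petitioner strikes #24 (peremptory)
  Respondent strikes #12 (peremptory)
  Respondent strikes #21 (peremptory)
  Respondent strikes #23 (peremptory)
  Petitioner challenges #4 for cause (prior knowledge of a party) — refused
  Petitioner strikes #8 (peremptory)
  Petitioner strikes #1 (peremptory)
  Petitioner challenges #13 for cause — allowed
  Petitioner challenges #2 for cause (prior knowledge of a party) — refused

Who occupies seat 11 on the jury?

15

Removed: #1, #8, #12, #13, #21, #23, #24. (#2, #4 stay — for-cause denied.)
Filling seats in venire order through position 11: #2, #3, #4, #5, #6, #7, #9, #10, #11, #14, #15.
So seat 11 is #15.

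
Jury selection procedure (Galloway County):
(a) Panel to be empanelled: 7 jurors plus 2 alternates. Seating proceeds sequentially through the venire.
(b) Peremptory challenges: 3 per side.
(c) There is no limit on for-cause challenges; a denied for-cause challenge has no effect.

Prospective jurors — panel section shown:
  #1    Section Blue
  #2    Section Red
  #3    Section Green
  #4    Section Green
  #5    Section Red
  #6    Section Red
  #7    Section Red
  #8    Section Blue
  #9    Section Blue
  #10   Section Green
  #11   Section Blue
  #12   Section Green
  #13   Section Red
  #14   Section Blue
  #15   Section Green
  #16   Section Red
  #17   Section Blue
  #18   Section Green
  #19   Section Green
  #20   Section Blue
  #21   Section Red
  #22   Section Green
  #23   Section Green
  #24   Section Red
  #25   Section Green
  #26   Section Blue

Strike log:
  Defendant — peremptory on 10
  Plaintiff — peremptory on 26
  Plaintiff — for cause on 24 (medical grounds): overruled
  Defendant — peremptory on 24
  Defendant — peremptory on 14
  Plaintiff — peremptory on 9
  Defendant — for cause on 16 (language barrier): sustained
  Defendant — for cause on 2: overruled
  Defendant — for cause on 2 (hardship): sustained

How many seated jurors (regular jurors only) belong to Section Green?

Removed: #2, #9, #10, #14, #16, #24, #26.
Seated jurors 1–7: #1, #3, #4, #5, #6, #7, #8 (alternates #11, #12 not counted).
Of those, in Section Green: #3, #4 → 2.

2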